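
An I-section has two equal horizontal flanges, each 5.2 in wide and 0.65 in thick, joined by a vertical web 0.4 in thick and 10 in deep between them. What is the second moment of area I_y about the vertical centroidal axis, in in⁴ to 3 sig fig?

Split into non-overlapping primitives; take the origin at the lower-left of the bounding box.
Bottom flange: 5.2 × 0.65, A = 3.38 in², x = 2.6 in, Ī = 7.6163 in⁴.
Web: 0.4 × 10, A = 4 in², x = 2.6 in, Ī = 0.053333 in⁴.
Top flange: 5.2 × 0.65, A = 3.38 in², x = 2.6 in, Ī = 7.6163 in⁴.
By symmetry the centroid is at mid-width, x̄ = 2.6 in.
All pieces are centred on the vertical centroidal axis, so I = ΣĪ = 15.286 in⁴.

I_y ≈ 15.3 in⁴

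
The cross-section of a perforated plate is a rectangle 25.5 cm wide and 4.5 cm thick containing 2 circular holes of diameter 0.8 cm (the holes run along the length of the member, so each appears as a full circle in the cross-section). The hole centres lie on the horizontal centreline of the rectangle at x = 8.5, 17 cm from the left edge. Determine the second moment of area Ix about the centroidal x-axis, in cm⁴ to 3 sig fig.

Break the section into simple shapes (no overlaps), measuring from the bottom-left corner of the bounding box.
Plate: 25.5 × 4.5, A = 114.75 cm², y = 2.25 cm, Ī = 193.64 cm⁴.
Hole 1 (subtracted): ⌀0.8, A = 0.50265 cm², y = 2.25 cm, Ī = 0.020106 cm⁴.
Hole 2 (subtracted): ⌀0.8, A = 0.50265 cm², y = 2.25 cm, Ī = 0.020106 cm⁴.
By symmetry the centroid is at mid-height, ȳ = 2.25 cm.
All pieces are centred on the centroidal x-axis, so I = ΣĪ (holes subtracted) = 193.6 cm⁴.

Ix ≈ 194 cm⁴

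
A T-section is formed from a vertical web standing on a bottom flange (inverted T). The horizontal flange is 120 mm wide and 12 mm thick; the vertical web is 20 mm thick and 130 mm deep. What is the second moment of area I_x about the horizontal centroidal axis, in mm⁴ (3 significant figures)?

Decompose the section into non-overlapping parts with the origin at the bottom-left of its bounding rectangle.
Flange: 120 × 12, A = 1 440 mm², y = 6 mm, Ī = 17 280 mm⁴.
Web: 20 × 130, A = 2 600 mm², y = 77 mm, Ī = 3 661 667 mm⁴.
Centroid: ȳ = ΣA·y / ΣA = 51.693 mm.
Transfer each piece to the horizontal centroidal axis using Ī + A·d² with d = y − 51.693:
  flange: d = -45.693 mm → contributes +3 023 793 mm⁴
  web: d = 25.307 mm → contributes +5 326 813 mm⁴
Total I = 8 350 606 mm⁴.

I_x ≈ 8.35 × 10⁶ mm⁴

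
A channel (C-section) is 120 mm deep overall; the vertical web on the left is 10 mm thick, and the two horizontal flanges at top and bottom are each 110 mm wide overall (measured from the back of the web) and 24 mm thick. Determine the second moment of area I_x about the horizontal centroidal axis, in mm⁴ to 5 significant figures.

I_x ≈ 1.2730 × 10⁷ mm⁴

Decompose the section into non-overlapping parts with the origin at the bottom-left of its bounding rectangle.
Web: 10 × 120, A = 1 200 mm², y = 60 mm, Ī = 1 440 000 mm⁴.
Top flange (beyond web): 100 × 24, A = 2 400 mm², y = 108 mm, Ī = 115 200 mm⁴.
Bottom flange (beyond web): 100 × 24, A = 2 400 mm², y = 12 mm, Ī = 115 200 mm⁴.
By symmetry the centroid is at mid-height, ȳ = 60 mm.
Transfer each piece to the horizontal centroidal axis using Ī + A·d² with d = y − 60:
  web: d = 0 mm → contributes +1 440 000 mm⁴
  top flange (beyond web): d = 48 mm → contributes +5 644 800 mm⁴
  bottom flange (beyond web): d = -48 mm → contributes +5 644 800 mm⁴
Total I = 12 729 600 mm⁴.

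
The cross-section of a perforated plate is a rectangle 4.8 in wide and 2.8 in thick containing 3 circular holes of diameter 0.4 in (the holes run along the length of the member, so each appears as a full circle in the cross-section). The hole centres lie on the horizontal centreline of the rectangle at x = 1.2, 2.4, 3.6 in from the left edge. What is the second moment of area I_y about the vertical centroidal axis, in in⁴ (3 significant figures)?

Break the section into simple shapes (no overlaps), measuring from the bottom-left corner of the bounding box.
Plate: 4.8 × 2.8, A = 13.44 in², x = 2.4 in, Ī = 25.805 in⁴.
Hole 1 (subtracted): ⌀0.4, A = 0.12566 in², x = 1.2 in, Ī = 0.0012566 in⁴.
Hole 2 (subtracted): ⌀0.4, A = 0.12566 in², x = 2.4 in, Ī = 0.0012566 in⁴.
Hole 3 (subtracted): ⌀0.4, A = 0.12566 in², x = 3.6 in, Ī = 0.0012566 in⁴.
By symmetry the centroid is at mid-width, x̄ = 2.4 in.
Transfer each piece to the vertical centroidal axis using Ī + A·d² with d = x − 2.4:
  plate: d = 0 in → contributes +25.805 in⁴
  hole 1: d = -1.2 in → contributes −0.18221 in⁴
  hole 2: d = 0 in → contributes −0.0012566 in⁴
  hole 3: d = 1.2 in → contributes −0.18221 in⁴
Total I = 25.439 in⁴.

I_y ≈ 25.4 in⁴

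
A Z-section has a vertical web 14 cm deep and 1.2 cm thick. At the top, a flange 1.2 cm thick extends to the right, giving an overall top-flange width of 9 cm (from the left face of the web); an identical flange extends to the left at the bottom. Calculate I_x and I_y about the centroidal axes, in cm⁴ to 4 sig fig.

I_x ≈ 1043 cm⁴, I_y ≈ 476.0 cm⁴

Split into non-overlapping primitives; take the origin at the lower-left of the bounding box.
Web: 1.2 × 14, A = 16.8 cm², y = 7 cm, Ī = 274.4 cm⁴.
Top flange (beyond web): 7.8 × 1.2, A = 9.36 cm², y = 13.4 cm, Ī = 1.1232 cm⁴.
Bottom flange (beyond web): 7.8 × 1.2, A = 9.36 cm², y = 0.6 cm, Ī = 1.1232 cm⁴.
Centroid: ȳ = ΣA·y / ΣA = 7 cm.
Transfer each piece to the centroidal x-axis using Ī + A·d² with d = y − 7:
  web: d = 0 cm → contributes +274.4 cm⁴
  top flange (beyond web): d = 6.4 cm → contributes +384.509 cm⁴
  bottom flange (beyond web): d = -6.4 cm → contributes +384.509 cm⁴
Total I = 1043.42 cm⁴.
For the y-axis: x̄ = 8.4 cm.
Repeating about the centroidal y-axis gives I_y = 476.006 cm⁴.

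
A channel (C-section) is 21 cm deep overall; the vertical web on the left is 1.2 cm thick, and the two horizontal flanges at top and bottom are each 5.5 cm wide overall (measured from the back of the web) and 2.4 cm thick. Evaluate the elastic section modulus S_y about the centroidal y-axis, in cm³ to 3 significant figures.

Treat the section as a set of non-overlapping primitives; coordinates are from the bounding-box lower-left.
Web: 1.2 × 21, A = 25.2 cm², x = 0.6 cm, Ī = 3.024 cm⁴.
Top flange (beyond web): 4.3 × 2.4, A = 10.32 cm², x = 3.35 cm, Ī = 15.901 cm⁴.
Bottom flange (beyond web): 4.3 × 2.4, A = 10.32 cm², x = 3.35 cm, Ī = 15.901 cm⁴.
Centroid: x̄ = ΣA·x / ΣA = 1.8382 cm.
Transfer each piece to the centroidal y-axis using Ī + A·d² with d = x − 1.8382:
  web: d = -1.2382 cm → contributes +41.66 cm⁴
  top flange (beyond web): d = 1.5118 cm → contributes +39.488 cm⁴
  bottom flange (beyond web): d = 1.5118 cm → contributes +39.488 cm⁴
Total I = 120.64 cm⁴.
Extreme fibre distance c = 3.6618 cm; S = I/c = 32.944 cm³.

S_y ≈ 32.9 cm³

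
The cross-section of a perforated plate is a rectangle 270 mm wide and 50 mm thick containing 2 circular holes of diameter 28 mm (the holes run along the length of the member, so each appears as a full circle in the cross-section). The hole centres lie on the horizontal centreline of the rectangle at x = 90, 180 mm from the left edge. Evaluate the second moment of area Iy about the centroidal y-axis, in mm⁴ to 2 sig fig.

Treat the section as a set of non-overlapping primitives; coordinates are from the bounding-box lower-left.
Plate: 270 × 50, A = 13 500 mm², x = 135 mm, Ī = 82 012 500 mm⁴.
Hole 1 (subtracted): ⌀28, A = 615.8 mm², x = 90 mm, Ī = 30 172 mm⁴.
Hole 2 (subtracted): ⌀28, A = 615.8 mm², x = 180 mm, Ī = 30 172 mm⁴.
By symmetry the centroid is at mid-width, x̄ = 135 mm.
Transfer each piece to the centroidal y-axis using Ī + A·d² with d = x − 135:
  plate: d = 0 mm → contributes +82 012 500 mm⁴
  hole 1: d = -45 mm → contributes −1 277 070 mm⁴
  hole 2: d = 45 mm → contributes −1 277 070 mm⁴
Total I = 79 458 360 mm⁴.

Iy ≈ 7.9 × 10⁷ mm⁴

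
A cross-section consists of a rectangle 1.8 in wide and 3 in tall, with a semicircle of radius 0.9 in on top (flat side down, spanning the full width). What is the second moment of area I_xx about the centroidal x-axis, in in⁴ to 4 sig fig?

I_xx ≈ 7.769 in⁴

Treat the section as a set of non-overlapping primitives; coordinates are from the bounding-box lower-left.
Rectangular body: 1.8 × 3, A = 5.4 in², y = 1.5 in, Ī = 4.05 in⁴.
Semicircular cap: semicircle r = 0.9, A = 1.27235 in², y = 3.38197 in, Ī = 0.0720115 in⁴.
Centroid: ȳ = ΣA·y / ΣA = 1.85887 in.
Transfer each piece to the centroidal x-axis using Ī + A·d² with d = y − 1.85887:
  rectangular body: d = -0.358872 in → contributes +4.74546 in⁴
  semicircular cap: d = 1.5231 in → contributes +3.02364 in⁴
Total I = 7.7691 in⁴.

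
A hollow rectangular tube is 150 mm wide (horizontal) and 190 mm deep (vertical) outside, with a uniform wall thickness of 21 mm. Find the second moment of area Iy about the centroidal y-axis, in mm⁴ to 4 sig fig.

Treat the section as a set of non-overlapping primitives; coordinates are from the bounding-box lower-left.
Outer rectangle: 150 × 190, A = 28 500 mm², x = 75 mm, Ī = 53 437 500 mm⁴.
Inner void (subtracted): 108 × 148, A = 15 984 mm², x = 75 mm, Ī = 15 536 448 mm⁴.
By symmetry the centroid is at mid-width, x̄ = 75 mm.
All pieces are centred on the centroidal y-axis, so I = ΣĪ (holes subtracted) = 37 901 052 mm⁴.

Iy ≈ 3.790 × 10⁷ mm⁴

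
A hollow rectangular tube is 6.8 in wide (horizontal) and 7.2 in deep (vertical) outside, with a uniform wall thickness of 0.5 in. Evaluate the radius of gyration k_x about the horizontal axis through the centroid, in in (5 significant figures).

k_x ≈ 2.7219 in

Split into non-overlapping primitives; take the origin at the lower-left of the bounding box.
Outer rectangle: 6.8 × 7.2, A = 48.96 in², y = 3.6 in, Ī = 211.5072 in⁴.
Inner void (subtracted): 5.8 × 6.2, A = 35.96 in², y = 3.6 in, Ī = 115.1919 in⁴.
By symmetry the centroid is at mid-height, ȳ = 3.6 in.
All pieces are centred on the horizontal axis through the centroid, so I = ΣĪ (holes subtracted) = 96.31533 in⁴.
Radius of gyration: k = √(I/A) = √(96.31533 / 13) = 2.721924 in.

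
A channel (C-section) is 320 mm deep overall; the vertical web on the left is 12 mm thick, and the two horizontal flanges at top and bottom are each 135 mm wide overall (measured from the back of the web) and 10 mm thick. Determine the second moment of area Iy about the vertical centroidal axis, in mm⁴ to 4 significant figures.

Iy ≈ 9.979 × 10⁶ mm⁴

Decompose the section into non-overlapping parts with the origin at the bottom-left of its bounding rectangle.
Web: 12 × 320, A = 3 840 mm², x = 6 mm, Ī = 46 080 mm⁴.
Top flange (beyond web): 123 × 10, A = 1 230 mm², x = 73.5 mm, Ī = 1 550 723 mm⁴.
Bottom flange (beyond web): 123 × 10, A = 1 230 mm², x = 73.5 mm, Ī = 1 550 723 mm⁴.
Centroid: x̄ = ΣA·x / ΣA = 32.3571 mm.
Transfer each piece to the vertical centroidal axis using Ī + A·d² with d = x − 32.3571:
  web: d = -26.3571 mm → contributes +2 713 724 mm⁴
  top flange (beyond web): d = 41.1429 mm → contributes +3 632 786 mm⁴
  bottom flange (beyond web): d = 41.1429 mm → contributes +3 632 786 mm⁴
Total I = 9 979 296 mm⁴.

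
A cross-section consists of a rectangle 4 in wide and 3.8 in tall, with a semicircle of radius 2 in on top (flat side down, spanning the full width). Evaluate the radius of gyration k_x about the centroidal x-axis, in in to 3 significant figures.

Treat the section as a set of non-overlapping primitives; coordinates are from the bounding-box lower-left.
Rectangular body: 4 × 3.8, A = 15.2 in², y = 1.9 in, Ī = 18.291 in⁴.
Semicircular cap: semicircle r = 2, A = 6.2832 in², y = 4.6488 in, Ī = 1.7561 in⁴.
Centroid: ȳ = ΣA·y / ΣA = 2.7039 in.
Transfer each piece to the centroidal x-axis using Ī + A·d² with d = y − 2.7039:
  rectangular body: d = -0.80395 in → contributes +28.115 in⁴
  semicircular cap: d = 1.9449 in → contributes +25.523 in⁴
Total I = 53.638 in⁴.
Radius of gyration: k = √(I/A) = √(53.638 / 21.483) = 1.5801 in.

k_x ≈ 1.58 in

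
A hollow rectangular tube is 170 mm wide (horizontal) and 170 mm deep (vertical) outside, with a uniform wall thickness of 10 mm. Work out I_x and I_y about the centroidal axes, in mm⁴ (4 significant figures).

I_x ≈ 2.741 × 10⁷ mm⁴, I_y ≈ 2.741 × 10⁷ mm⁴

Break the section into simple shapes (no overlaps), measuring from the bottom-left corner of the bounding box.
Outer rectangle: 170 × 170, A = 28 900 mm², y = 85 mm, Ī = 69 600 833 mm⁴.
Inner void (subtracted): 150 × 150, A = 22 500 mm², y = 85 mm, Ī = 42 187 500 mm⁴.
By symmetry the centroid is at mid-height, ȳ = 85 mm.
All pieces are centred on the centroidal x-axis, so I = ΣĪ (holes subtracted) = 27 413 333 mm⁴.
Repeating about the centroidal y-axis gives I_y = 27 413 333 mm⁴.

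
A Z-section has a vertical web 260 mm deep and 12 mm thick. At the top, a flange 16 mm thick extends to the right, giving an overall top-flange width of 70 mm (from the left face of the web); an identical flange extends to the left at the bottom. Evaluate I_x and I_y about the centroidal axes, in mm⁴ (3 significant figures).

Decompose the section into non-overlapping parts with the origin at the bottom-left of its bounding rectangle.
Web: 12 × 260, A = 3 120 mm², y = 130 mm, Ī = 17 576 000 mm⁴.
Top flange (beyond web): 58 × 16, A = 928 mm², y = 252 mm, Ī = 19 797 mm⁴.
Bottom flange (beyond web): 58 × 16, A = 928 mm², y = 8 mm, Ī = 19 797 mm⁴.
Centroid: ȳ = ΣA·y / ΣA = 130 mm.
Transfer each piece to the centroidal x-axis using Ī + A·d² with d = y − 130:
  web: d = 0 mm → contributes +17 576 000 mm⁴
  top flange (beyond web): d = 122 mm → contributes +13 832 149 mm⁴
  bottom flange (beyond web): d = -122 mm → contributes +13 832 149 mm⁴
Total I = 45 240 299 mm⁴.
For the y-axis: x̄ = 64 mm.
Repeating about the centroidal y-axis gives I_y = 2 831 339 mm⁴.

I_x ≈ 4.52 × 10⁷ mm⁴, I_y ≈ 2.83 × 10⁶ mm⁴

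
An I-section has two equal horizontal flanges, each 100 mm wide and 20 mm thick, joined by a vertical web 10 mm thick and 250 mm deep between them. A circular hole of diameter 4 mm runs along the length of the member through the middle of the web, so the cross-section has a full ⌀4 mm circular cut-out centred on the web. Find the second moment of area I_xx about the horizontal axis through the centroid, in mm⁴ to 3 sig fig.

I_xx ≈ 8.61 × 10⁷ mm⁴

Treat the section as a set of non-overlapping primitives; coordinates are from the bounding-box lower-left.
Bottom flange: 100 × 20, A = 2 000 mm², y = 10 mm, Ī = 66 667 mm⁴.
Web: 10 × 250, A = 2 500 mm², y = 145 mm, Ī = 13 020 833 mm⁴.
Top flange: 100 × 20, A = 2 000 mm², y = 280 mm, Ī = 66 667 mm⁴.
Hole (subtracted): ⌀4, A = 12.566 mm², y = 145 mm, Ī = 12.566 mm⁴.
By symmetry the centroid is at mid-height, ȳ = 145 mm.
Transfer each piece to the horizontal axis through the centroid using Ī + A·d² with d = y − 145:
  bottom flange: d = -135 mm → contributes +36 516 667 mm⁴
  web: d = 0 mm → contributes +13 020 833 mm⁴
  top flange: d = 135 mm → contributes +36 516 667 mm⁴
  hole: d = 0 mm → contributes −12.566 mm⁴
Total I = 86 054 154 mm⁴.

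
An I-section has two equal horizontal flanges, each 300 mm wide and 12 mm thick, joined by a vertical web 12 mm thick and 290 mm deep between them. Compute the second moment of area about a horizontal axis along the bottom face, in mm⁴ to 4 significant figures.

Treat the section as a set of non-overlapping primitives; coordinates are from the bounding-box lower-left.
Bottom flange: 300 × 12, A = 3 600 mm², y = 6 mm, Ī = 43 200 mm⁴.
Web: 12 × 290, A = 3 480 mm², y = 157 mm, Ī = 24 389 000 mm⁴.
Top flange: 300 × 12, A = 3 600 mm², y = 308 mm, Ī = 43 200 mm⁴.
Transfer each piece to a horizontal axis along the bottom face using Ī + A·d² with d = y − 0:
  bottom flange: d = 6 mm → contributes +172 800 mm⁴
  web: d = 157 mm → contributes +110 167 520 mm⁴
  top flange: d = 308 mm → contributes +341 553 600 mm⁴
Total I = 451 893 920 mm⁴.

I_base ≈ 4.519 × 10⁸ mm⁴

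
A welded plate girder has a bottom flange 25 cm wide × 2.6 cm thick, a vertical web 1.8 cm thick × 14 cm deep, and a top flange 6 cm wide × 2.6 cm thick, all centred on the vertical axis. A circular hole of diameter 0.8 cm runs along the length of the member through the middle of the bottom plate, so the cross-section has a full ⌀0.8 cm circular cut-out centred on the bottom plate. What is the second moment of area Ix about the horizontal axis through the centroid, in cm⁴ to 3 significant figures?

Treat the section as a set of non-overlapping primitives; coordinates are from the bounding-box lower-left.
Bottom plate: 25 × 2.6, A = 65 cm², y = 1.3 cm, Ī = 36.617 cm⁴.
Web plate: 1.8 × 14, A = 25.2 cm², y = 9.6 cm, Ī = 411.6 cm⁴.
Top plate: 6 × 2.6, A = 15.6 cm², y = 17.9 cm, Ī = 8.788 cm⁴.
Hole (subtracted): ⌀0.8, A = 0.50265 cm², y = 1.3 cm, Ī = 0.020106 cm⁴.
Centroid: ȳ = ΣA·y / ΣA = 5.7457 cm.
Transfer each piece to the horizontal axis through the centroid using Ī + A·d² with d = y − 5.7457:
  bottom plate: d = -4.4457 cm → contributes +1321.3 cm⁴
  web plate: d = 3.8543 cm → contributes +785.96 cm⁴
  top plate: d = 12.154 cm → contributes +2313.3 cm⁴
  hole: d = -4.4457 cm → contributes −9.9547 cm⁴
Total I = 4410.6 cm⁴.

Ix ≈ 4410 cm⁴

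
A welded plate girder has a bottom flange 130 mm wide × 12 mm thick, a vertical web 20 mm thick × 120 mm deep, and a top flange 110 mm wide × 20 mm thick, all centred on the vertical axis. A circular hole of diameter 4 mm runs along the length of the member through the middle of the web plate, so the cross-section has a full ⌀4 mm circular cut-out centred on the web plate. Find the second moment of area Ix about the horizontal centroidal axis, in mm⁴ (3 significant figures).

Split into non-overlapping primitives; take the origin at the lower-left of the bounding box.
Bottom plate: 130 × 12, A = 1 560 mm², y = 6 mm, Ī = 18 720 mm⁴.
Web plate: 20 × 120, A = 2 400 mm², y = 72 mm, Ī = 2 880 000 mm⁴.
Top plate: 110 × 20, A = 2 200 mm², y = 142 mm, Ī = 73 333 mm⁴.
Hole (subtracted): ⌀4, A = 12.566 mm², y = 72 mm, Ī = 12.566 mm⁴.
Centroid: ȳ = ΣA·y / ΣA = 80.303 mm.
Transfer each piece to the horizontal centroidal axis using Ī + A·d² with d = y − 80.303:
  bottom plate: d = -74.303 mm → contributes +8 631 299 mm⁴
  web plate: d = -8.3027 mm → contributes +3 045 442 mm⁴
  top plate: d = 61.697 mm → contributes +8 447 771 mm⁴
  hole: d = -8.3027 mm → contributes −878.82 mm⁴
Total I = 20 123 633 mm⁴.

Ix ≈ 2.01 × 10⁷ mm⁴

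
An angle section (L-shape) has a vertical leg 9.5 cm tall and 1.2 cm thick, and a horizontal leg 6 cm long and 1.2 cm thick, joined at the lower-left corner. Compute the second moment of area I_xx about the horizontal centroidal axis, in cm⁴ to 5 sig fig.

Treat the section as a set of non-overlapping primitives; coordinates are from the bounding-box lower-left.
Vertical leg: 1.2 × 9.5, A = 11.4 cm², y = 4.75 cm, Ī = 85.7375 cm⁴.
Horizontal leg (remainder): 4.8 × 1.2, A = 5.76 cm², y = 0.6 cm, Ī = 0.6912 cm⁴.
Centroid: ȳ = ΣA·y / ΣA = 3.356993 cm.
Transfer each piece to the horizontal centroidal axis using Ī + A·d² with d = y − 3.356993:
  vertical leg: d = 1.393007 cm → contributes +107.8588 cm⁴
  horizontal leg (remainder): d = -2.756993 cm → contributes +44.47302 cm⁴
Total I = 152.3319 cm⁴.

I_xx ≈ 152.33 cm⁴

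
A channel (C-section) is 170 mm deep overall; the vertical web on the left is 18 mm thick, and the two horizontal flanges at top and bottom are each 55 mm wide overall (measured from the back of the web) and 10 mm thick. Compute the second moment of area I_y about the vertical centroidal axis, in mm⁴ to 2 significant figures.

Decompose the section into non-overlapping parts with the origin at the bottom-left of its bounding rectangle.
Web: 18 × 170, A = 3 060 mm², x = 9 mm, Ī = 82 620 mm⁴.
Top flange (beyond web): 37 × 10, A = 370 mm², x = 36.5 mm, Ī = 42 211 mm⁴.
Bottom flange (beyond web): 37 × 10, A = 370 mm², x = 36.5 mm, Ī = 42 211 mm⁴.
Centroid: x̄ = ΣA·x / ΣA = 14.36 mm.
Transfer each piece to the vertical centroidal axis using Ī + A·d² with d = x − 14.36:
  web: d = -5.355 mm → contributes +170 377 mm⁴
  top flange (beyond web): d = 22.14 mm → contributes +223 655 mm⁴
  bottom flange (beyond web): d = 22.14 mm → contributes +223 655 mm⁴
Total I = 617 687 mm⁴.

I_y ≈ 6.2 × 10⁵ mm⁴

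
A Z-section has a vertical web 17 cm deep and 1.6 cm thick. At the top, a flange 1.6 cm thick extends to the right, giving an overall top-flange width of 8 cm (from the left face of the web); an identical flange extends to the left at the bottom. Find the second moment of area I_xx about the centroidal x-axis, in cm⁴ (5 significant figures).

I_xx ≈ 1873.7 cm⁴

Decompose the section into non-overlapping parts with the origin at the bottom-left of its bounding rectangle.
Web: 1.6 × 17, A = 27.2 cm², y = 8.5 cm, Ī = 655.0667 cm⁴.
Top flange (beyond web): 6.4 × 1.6, A = 10.24 cm², y = 16.2 cm, Ī = 2.184533 cm⁴.
Bottom flange (beyond web): 6.4 × 1.6, A = 10.24 cm², y = 0.8 cm, Ī = 2.184533 cm⁴.
Centroid: ȳ = ΣA·y / ΣA = 8.5 cm.
Transfer each piece to the centroidal x-axis using Ī + A·d² with d = y − 8.5:
  web: d = 0 cm → contributes +655.0667 cm⁴
  top flange (beyond web): d = 7.7 cm → contributes +609.3141 cm⁴
  bottom flange (beyond web): d = -7.7 cm → contributes +609.3141 cm⁴
Total I = 1873.695 cm⁴.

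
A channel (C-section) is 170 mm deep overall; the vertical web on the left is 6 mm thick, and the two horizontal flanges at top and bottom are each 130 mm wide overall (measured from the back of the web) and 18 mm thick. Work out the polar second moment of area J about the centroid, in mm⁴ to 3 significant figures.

Decompose the section into non-overlapping parts with the origin at the bottom-left of its bounding rectangle.
Web: 6 × 170, A = 1 020 mm², y = 85 mm, Ī = 2 456 500 mm⁴.
Top flange (beyond web): 124 × 18, A = 2 232 mm², y = 161 mm, Ī = 60 264 mm⁴.
Bottom flange (beyond web): 124 × 18, A = 2 232 mm², y = 9 mm, Ī = 60 264 mm⁴.
By symmetry the centroid is at mid-height, ȳ = 85 mm.
Transfer each piece to the centroidal x-axis using Ī + A·d² with d = y − 85:
  web: d = 0 mm → contributes +2 456 500 mm⁴
  top flange (beyond web): d = 76 mm → contributes +12 952 296 mm⁴
  bottom flange (beyond web): d = -76 mm → contributes +12 952 296 mm⁴
Total I = 28 361 092 mm⁴.
For the y-axis: x̄ = 55.91 mm.
Repeating about the centroidal y-axis gives I_y = 9 230 884 mm⁴.
Polar second moment: J = I_x + I_y = 37 591 976 mm⁴.

J ≈ 3.76 × 10⁷ mm⁴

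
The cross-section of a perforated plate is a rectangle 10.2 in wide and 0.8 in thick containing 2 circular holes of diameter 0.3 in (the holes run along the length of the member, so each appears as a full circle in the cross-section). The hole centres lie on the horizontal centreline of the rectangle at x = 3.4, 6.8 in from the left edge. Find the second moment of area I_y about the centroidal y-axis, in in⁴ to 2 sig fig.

I_y ≈ 70 in⁴

Break the section into simple shapes (no overlaps), measuring from the bottom-left corner of the bounding box.
Plate: 10.2 × 0.8, A = 8.16 in², x = 5.1 in, Ī = 70.75 in⁴.
Hole 1 (subtracted): ⌀0.3, A = 0.07069 in², x = 3.4 in, Ī = 0.0003976 in⁴.
Hole 2 (subtracted): ⌀0.3, A = 0.07069 in², x = 6.8 in, Ī = 0.0003976 in⁴.
By symmetry the centroid is at mid-width, x̄ = 5.1 in.
Transfer each piece to the centroidal y-axis using Ī + A·d² with d = x − 5.1:
  plate: d = 0 in → contributes +70.75 in⁴
  hole 1: d = -1.7 in → contributes −0.2047 in⁴
  hole 2: d = 1.7 in → contributes −0.2047 in⁴
Total I = 70.34 in⁴.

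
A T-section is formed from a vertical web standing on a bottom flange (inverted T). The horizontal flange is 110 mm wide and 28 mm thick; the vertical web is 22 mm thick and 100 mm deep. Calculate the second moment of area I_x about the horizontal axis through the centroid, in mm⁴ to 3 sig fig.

Decompose the section into non-overlapping parts with the origin at the bottom-left of its bounding rectangle.
Flange: 110 × 28, A = 3 080 mm², y = 14 mm, Ī = 201 227 mm⁴.
Web: 22 × 100, A = 2 200 mm², y = 78 mm, Ī = 1 833 333 mm⁴.
Centroid: ȳ = ΣA·y / ΣA = 40.667 mm.
Transfer each piece to the horizontal axis through the centroid using Ī + A·d² with d = y − 40.667:
  flange: d = -26.667 mm → contributes +2 391 449 mm⁴
  web: d = 37.333 mm → contributes +4 899 644 mm⁴
Total I = 7 291 093 mm⁴.

I_x ≈ 7.29 × 10⁶ mm⁴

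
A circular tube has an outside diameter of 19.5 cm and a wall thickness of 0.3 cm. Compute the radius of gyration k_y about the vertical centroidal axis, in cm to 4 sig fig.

Treat the section as a set of non-overlapping primitives; coordinates are from the bounding-box lower-left.
Outer circle: ⌀19.5, A = 298.648 cm², x = 9.75 cm, Ī = 7097.55 cm⁴.
Bore (subtracted): ⌀18.9, A = 280.552 cm², x = 9.75 cm, Ī = 6263.5 cm⁴.
By symmetry the centroid is at mid-width, x̄ = 9.75 cm.
All pieces are centred on the vertical centroidal axis, so I = ΣĪ (holes subtracted) = 834.048 cm⁴.
Radius of gyration: k = √(I/A) = √(834.048 / 18.0956) = 6.78905 cm.

k_y ≈ 6.789 cm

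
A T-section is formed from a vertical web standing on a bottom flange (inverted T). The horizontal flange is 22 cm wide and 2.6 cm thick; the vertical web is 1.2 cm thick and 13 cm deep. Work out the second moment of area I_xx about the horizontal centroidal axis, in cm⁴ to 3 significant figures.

I_xx ≈ 998 cm⁴

Decompose the section into non-overlapping parts with the origin at the bottom-left of its bounding rectangle.
Flange: 22 × 2.6, A = 57.2 cm², y = 1.3 cm, Ī = 32.223 cm⁴.
Web: 1.2 × 13, A = 15.6 cm², y = 9.1 cm, Ī = 219.7 cm⁴.
Centroid: ȳ = ΣA·y / ΣA = 2.9714 cm.
Transfer each piece to the horizontal centroidal axis using Ī + A·d² with d = y − 2.9714:
  flange: d = -1.6714 cm → contributes +192.02 cm⁴
  web: d = 6.1286 cm → contributes +805.63 cm⁴
Total I = 997.65 cm⁴.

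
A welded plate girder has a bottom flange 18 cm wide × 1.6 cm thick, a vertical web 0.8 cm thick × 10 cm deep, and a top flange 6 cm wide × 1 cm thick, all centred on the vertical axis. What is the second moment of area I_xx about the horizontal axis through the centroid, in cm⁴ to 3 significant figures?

I_xx ≈ 804 cm⁴

Treat the section as a set of non-overlapping primitives; coordinates are from the bounding-box lower-left.
Bottom plate: 18 × 1.6, A = 28.8 cm², y = 0.8 cm, Ī = 6.144 cm⁴.
Web plate: 0.8 × 10, A = 8 cm², y = 6.6 cm, Ī = 66.667 cm⁴.
Top plate: 6 × 1, A = 6 cm², y = 12.1 cm, Ī = 0.5 cm⁴.
Centroid: ȳ = ΣA·y / ΣA = 3.4682 cm.
Transfer each piece to the horizontal axis through the centroid using Ī + A·d² with d = y − 3.4682:
  bottom plate: d = -2.6682 cm → contributes +211.18 cm⁴
  web plate: d = 3.1318 cm → contributes +145.13 cm⁴
  top plate: d = 8.6318 cm → contributes +447.55 cm⁴
Total I = 803.86 cm⁴.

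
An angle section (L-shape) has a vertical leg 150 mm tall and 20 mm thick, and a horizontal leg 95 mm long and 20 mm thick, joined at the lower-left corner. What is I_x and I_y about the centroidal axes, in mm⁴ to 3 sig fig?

I_x ≈ 9.90 × 10⁶ mm⁴, I_y ≈ 3.06 × 10⁶ mm⁴

Decompose the section into non-overlapping parts with the origin at the bottom-left of its bounding rectangle.
Vertical leg: 20 × 150, A = 3 000 mm², y = 75 mm, Ī = 5 625 000 mm⁴.
Horizontal leg (remainder): 75 × 20, A = 1 500 mm², y = 10 mm, Ī = 50 000 mm⁴.
Centroid: ȳ = ΣA·y / ΣA = 53.333 mm.
Transfer each piece to the centroidal x-axis using Ī + A·d² with d = y − 53.333:
  vertical leg: d = 21.667 mm → contributes +7 033 333 mm⁴
  horizontal leg (remainder): d = -43.333 mm → contributes +2 866 667 mm⁴
Total I = 9 900 000 mm⁴.
For the y-axis: x̄ = 25.833 mm.
Repeating about the centroidal y-axis gives I_y = 3 059 375 mm⁴.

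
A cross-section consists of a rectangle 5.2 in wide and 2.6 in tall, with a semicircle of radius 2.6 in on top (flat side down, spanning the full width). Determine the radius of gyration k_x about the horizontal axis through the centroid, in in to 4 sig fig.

k_x ≈ 1.395 in

Break the section into simple shapes (no overlaps), measuring from the bottom-left corner of the bounding box.
Rectangular body: 5.2 × 2.6, A = 13.52 in², y = 1.3 in, Ī = 7.61627 in⁴.
Semicircular cap: semicircle r = 2.6, A = 10.6186 in², y = 3.70347 in, Ī = 5.01563 in⁴.
Centroid: ȳ = ΣA·y / ΣA = 2.35729 in.
Transfer each piece to the horizontal axis through the centroid using Ī + A·d² with d = y − 2.35729:
  rectangular body: d = -1.05729 in → contributes +22.7298 in⁴
  semicircular cap: d = 1.34618 in → contributes +24.2587 in⁴
Total I = 46.9885 in⁴.
Radius of gyration: k = √(I/A) = √(46.9885 / 24.1386) = 1.39521 in.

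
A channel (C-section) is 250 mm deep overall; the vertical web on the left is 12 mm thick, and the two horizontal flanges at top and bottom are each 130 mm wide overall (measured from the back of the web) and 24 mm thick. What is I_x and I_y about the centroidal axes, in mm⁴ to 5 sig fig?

Break the section into simple shapes (no overlaps), measuring from the bottom-left corner of the bounding box.
Web: 12 × 250, A = 3 000 mm², y = 125 mm, Ī = 15 625 000 mm⁴.
Top flange (beyond web): 118 × 24, A = 2 832 mm², y = 238 mm, Ī = 135 936 mm⁴.
Bottom flange (beyond web): 118 × 24, A = 2 832 mm², y = 12 mm, Ī = 135 936 mm⁴.
By symmetry the centroid is at mid-height, ȳ = 125 mm.
Transfer each piece to the centroidal x-axis using Ī + A·d² with d = y − 125:
  web: d = 0 mm → contributes +15 625 000 mm⁴
  top flange (beyond web): d = 113 mm → contributes +36 297 744 mm⁴
  bottom flange (beyond web): d = -113 mm → contributes +36 297 744 mm⁴
Total I = 88 220 488 mm⁴.
For the y-axis: x̄ = 48.49307 mm.
Repeating about the centroidal y-axis gives I_y = 14 894 278 mm⁴.

I_x ≈ 8.8220 × 10⁷ mm⁴, I_y ≈ 1.4894 × 10⁷ mm⁴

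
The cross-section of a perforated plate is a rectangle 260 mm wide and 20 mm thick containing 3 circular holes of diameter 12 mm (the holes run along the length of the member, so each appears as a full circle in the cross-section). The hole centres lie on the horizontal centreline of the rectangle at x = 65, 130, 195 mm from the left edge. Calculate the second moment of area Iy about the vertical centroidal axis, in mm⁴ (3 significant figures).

Iy ≈ 2.83 × 10⁷ mm⁴

Treat the section as a set of non-overlapping primitives; coordinates are from the bounding-box lower-left.
Plate: 260 × 20, A = 5 200 mm², x = 130 mm, Ī = 29 293 333 mm⁴.
Hole 1 (subtracted): ⌀12, A = 113.1 mm², x = 65 mm, Ī = 1017.9 mm⁴.
Hole 2 (subtracted): ⌀12, A = 113.1 mm², x = 130 mm, Ī = 1017.9 mm⁴.
Hole 3 (subtracted): ⌀12, A = 113.1 mm², x = 195 mm, Ī = 1017.9 mm⁴.
By symmetry the centroid is at mid-width, x̄ = 130 mm.
Transfer each piece to the vertical centroidal axis using Ī + A·d² with d = x − 130:
  plate: d = 0 mm → contributes +29 293 333 mm⁴
  hole 1: d = -65 mm → contributes −478 854 mm⁴
  hole 2: d = 0 mm → contributes −1017.9 mm⁴
  hole 3: d = 65 mm → contributes −478 854 mm⁴
Total I = 28 334 607 mm⁴.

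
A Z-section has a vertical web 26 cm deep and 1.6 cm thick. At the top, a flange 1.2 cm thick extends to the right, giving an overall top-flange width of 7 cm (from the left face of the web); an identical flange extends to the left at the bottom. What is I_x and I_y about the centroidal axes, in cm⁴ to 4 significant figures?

I_x ≈ 4338 cm⁴, I_y ≈ 199.1 cm⁴

Treat the section as a set of non-overlapping primitives; coordinates are from the bounding-box lower-left.
Web: 1.6 × 26, A = 41.6 cm², y = 13 cm, Ī = 2343.47 cm⁴.
Top flange (beyond web): 5.4 × 1.2, A = 6.48 cm², y = 25.4 cm, Ī = 0.7776 cm⁴.
Bottom flange (beyond web): 5.4 × 1.2, A = 6.48 cm², y = 0.6 cm, Ī = 0.7776 cm⁴.
Centroid: ȳ = ΣA·y / ΣA = 13 cm.
Transfer each piece to the centroidal x-axis using Ī + A·d² with d = y − 13:
  web: d = 0 cm → contributes +2343.47 cm⁴
  top flange (beyond web): d = 12.4 cm → contributes +997.142 cm⁴
  bottom flange (beyond web): d = -12.4 cm → contributes +997.142 cm⁴
Total I = 4337.75 cm⁴.
For the y-axis: x̄ = 6.2 cm.
Repeating about the centroidal y-axis gives I_y = 199.127 cm⁴.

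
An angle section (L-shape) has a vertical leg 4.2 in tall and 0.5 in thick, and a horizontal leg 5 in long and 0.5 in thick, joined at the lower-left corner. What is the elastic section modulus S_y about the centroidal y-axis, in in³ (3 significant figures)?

S_y ≈ 3.07 in³

Treat the section as a set of non-overlapping primitives; coordinates are from the bounding-box lower-left.
Vertical leg: 0.5 × 4.2, A = 2.1 in², x = 0.25 in, Ī = 0.04375 in⁴.
Horizontal leg (remainder): 4.5 × 0.5, A = 2.25 in², x = 2.75 in, Ī = 3.7969 in⁴.
Centroid: x̄ = ΣA·x / ΣA = 1.5431 in.
Transfer each piece to the centroidal y-axis using Ī + A·d² with d = x − 1.5431:
  vertical leg: d = -1.2931 in → contributes +3.5552 in⁴
  horizontal leg (remainder): d = 1.2069 in → contributes +7.0742 in⁴
Total I = 10.629 in⁴.
Extreme fibre distance c = 3.4569 in; S = I/c = 3.0748 in³.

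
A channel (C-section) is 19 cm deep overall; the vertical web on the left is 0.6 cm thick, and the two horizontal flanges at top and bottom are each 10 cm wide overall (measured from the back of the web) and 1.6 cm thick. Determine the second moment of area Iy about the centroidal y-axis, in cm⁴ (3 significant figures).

Iy ≈ 429 cm⁴

Break the section into simple shapes (no overlaps), measuring from the bottom-left corner of the bounding box.
Web: 0.6 × 19, A = 11.4 cm², x = 0.3 cm, Ī = 0.342 cm⁴.
Top flange (beyond web): 9.4 × 1.6, A = 15.04 cm², x = 5.3 cm, Ī = 110.74 cm⁴.
Bottom flange (beyond web): 9.4 × 1.6, A = 15.04 cm², x = 5.3 cm, Ī = 110.74 cm⁴.
Centroid: x̄ = ΣA·x / ΣA = 3.9258 cm.
Transfer each piece to the centroidal y-axis using Ī + A·d² with d = x − 3.9258:
  web: d = -3.6258 cm → contributes +150.21 cm⁴
  top flange (beyond web): d = 1.3742 cm → contributes +139.14 cm⁴
  bottom flange (beyond web): d = 1.3742 cm → contributes +139.14 cm⁴
Total I = 428.5 cm⁴.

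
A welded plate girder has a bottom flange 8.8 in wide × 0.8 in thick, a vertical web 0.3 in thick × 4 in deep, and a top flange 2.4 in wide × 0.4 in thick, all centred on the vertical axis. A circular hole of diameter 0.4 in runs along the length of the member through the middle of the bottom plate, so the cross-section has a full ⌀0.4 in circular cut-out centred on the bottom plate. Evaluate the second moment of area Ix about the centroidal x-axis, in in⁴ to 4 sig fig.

Ix ≈ 23.35 in⁴

Decompose the section into non-overlapping parts with the origin at the bottom-left of its bounding rectangle.
Bottom plate: 8.8 × 0.8, A = 7.04 in², y = 0.4 in, Ī = 0.375467 in⁴.
Web plate: 0.3 × 4, A = 1.2 in², y = 2.8 in, Ī = 1.6 in⁴.
Top plate: 2.4 × 0.4, A = 0.96 in², y = 5 in, Ī = 0.0128 in⁴.
Hole (subtracted): ⌀0.4, A = 0.125664 in², y = 0.4 in, Ī = 0.00125664 in⁴.
Centroid: ȳ = ΣA·y / ΣA = 1.20403 in.
Transfer each piece to the centroidal x-axis using Ī + A·d² with d = y − 1.20403:
  bottom plate: d = -0.804026 in → contributes +4.92653 in⁴
  web plate: d = 1.59597 in → contributes +4.65656 in⁴
  top plate: d = 3.79597 in → contributes +13.8458 in⁴
  hole: d = -0.804026 in → contributes −0.0824929 in⁴
Total I = 23.3464 in⁴.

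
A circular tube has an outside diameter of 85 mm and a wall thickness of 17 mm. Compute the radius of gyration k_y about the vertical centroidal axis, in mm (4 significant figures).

Split into non-overlapping primitives; take the origin at the lower-left of the bounding box.
Outer circle: ⌀85, A = 5674.5 mm², x = 42.5 mm, Ī = 2 562 392 mm⁴.
Bore (subtracted): ⌀51, A = 2042.82 mm², x = 42.5 mm, Ī = 332 086 mm⁴.
By symmetry the centroid is at mid-width, x̄ = 42.5 mm.
All pieces are centred on the vertical centroidal axis, so I = ΣĪ (holes subtracted) = 2 230 306 mm⁴.
Radius of gyration: k = √(I/A) = √(2 230 306 / 3631.68) = 24.7815 mm.

k_y ≈ 24.78 mm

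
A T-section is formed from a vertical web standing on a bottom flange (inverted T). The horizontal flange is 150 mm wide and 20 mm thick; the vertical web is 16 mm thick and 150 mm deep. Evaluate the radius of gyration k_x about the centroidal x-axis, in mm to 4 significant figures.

k_x ≈ 51.34 mm

Decompose the section into non-overlapping parts with the origin at the bottom-left of its bounding rectangle.
Flange: 150 × 20, A = 3 000 mm², y = 10 mm, Ī = 100 000 mm⁴.
Web: 16 × 150, A = 2 400 mm², y = 95 mm, Ī = 4 500 000 mm⁴.
Centroid: ȳ = ΣA·y / ΣA = 47.7778 mm.
Transfer each piece to the centroidal x-axis using Ī + A·d² with d = y − 47.7778:
  flange: d = -37.7778 mm → contributes +4 381 481 mm⁴
  web: d = 47.2222 mm → contributes +9 851 852 mm⁴
Total I = 14 233 333 mm⁴.
Radius of gyration: k = √(I/A) = √(14 233 333 / 5 400) = 51.3401 mm.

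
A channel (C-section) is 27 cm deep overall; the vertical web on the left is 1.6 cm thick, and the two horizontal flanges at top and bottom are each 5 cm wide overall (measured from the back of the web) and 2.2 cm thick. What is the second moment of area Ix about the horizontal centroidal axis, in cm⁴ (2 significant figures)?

Treat the section as a set of non-overlapping primitives; coordinates are from the bounding-box lower-left.
Web: 1.6 × 27, A = 43.2 cm², y = 13.5 cm, Ī = 2 624 cm⁴.
Top flange (beyond web): 3.4 × 2.2, A = 7.48 cm², y = 25.9 cm, Ī = 3.017 cm⁴.
Bottom flange (beyond web): 3.4 × 2.2, A = 7.48 cm², y = 1.1 cm, Ī = 3.017 cm⁴.
By symmetry the centroid is at mid-height, ȳ = 13.5 cm.
Transfer each piece to the horizontal centroidal axis using Ī + A·d² with d = y − 13.5:
  web: d = 0 cm → contributes +2 624 cm⁴
  top flange (beyond web): d = 12.4 cm → contributes +1 153 cm⁴
  bottom flange (beyond web): d = -12.4 cm → contributes +1 153 cm⁴
Total I = 4 931 cm⁴.

Ix ≈ 4900 cm⁴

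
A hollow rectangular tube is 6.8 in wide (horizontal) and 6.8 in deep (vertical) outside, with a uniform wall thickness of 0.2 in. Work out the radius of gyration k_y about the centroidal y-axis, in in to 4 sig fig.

Decompose the section into non-overlapping parts with the origin at the bottom-left of its bounding rectangle.
Outer rectangle: 6.8 × 6.8, A = 46.24 in², x = 3.4 in, Ī = 178.178 in⁴.
Inner void (subtracted): 6.4 × 6.4, A = 40.96 in², x = 3.4 in, Ī = 139.81 in⁴.
By symmetry the centroid is at mid-width, x̄ = 3.4 in.
All pieces are centred on the centroidal y-axis, so I = ΣĪ (holes subtracted) = 38.368 in⁴.
Radius of gyration: k = √(I/A) = √(38.368 / 5.28) = 2.69568 in.

k_y ≈ 2.696 in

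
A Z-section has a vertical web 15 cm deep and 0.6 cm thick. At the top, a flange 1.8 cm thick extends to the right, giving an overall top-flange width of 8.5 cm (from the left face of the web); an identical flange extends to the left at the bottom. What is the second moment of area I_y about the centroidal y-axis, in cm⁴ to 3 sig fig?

I_y ≈ 662 cm⁴

Decompose the section into non-overlapping parts with the origin at the bottom-left of its bounding rectangle.
Web: 0.6 × 15, A = 9 cm², x = 8.2 cm, Ī = 0.27 cm⁴.
Top flange (beyond web): 7.9 × 1.8, A = 14.22 cm², x = 12.45 cm, Ī = 73.956 cm⁴.
Bottom flange (beyond web): 7.9 × 1.8, A = 14.22 cm², x = 3.95 cm, Ī = 73.956 cm⁴.
Centroid: x̄ = ΣA·x / ΣA = 8.2 cm.
Transfer each piece to the centroidal y-axis using Ī + A·d² with d = x − 8.2:
  web: d = 0 cm → contributes +0.27 cm⁴
  top flange (beyond web): d = 4.25 cm → contributes +330.8 cm⁴
  bottom flange (beyond web): d = -4.25 cm → contributes +330.8 cm⁴
Total I = 661.88 cm⁴.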